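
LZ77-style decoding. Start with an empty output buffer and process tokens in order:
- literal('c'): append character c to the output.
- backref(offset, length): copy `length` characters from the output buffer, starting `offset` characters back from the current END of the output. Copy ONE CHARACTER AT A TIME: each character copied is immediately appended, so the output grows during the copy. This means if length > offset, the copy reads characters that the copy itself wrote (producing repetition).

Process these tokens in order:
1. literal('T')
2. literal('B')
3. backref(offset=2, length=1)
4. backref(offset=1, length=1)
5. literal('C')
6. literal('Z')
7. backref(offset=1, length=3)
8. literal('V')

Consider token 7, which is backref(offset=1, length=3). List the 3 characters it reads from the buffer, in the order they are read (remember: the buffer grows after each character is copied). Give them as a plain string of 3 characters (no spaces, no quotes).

Answer: ZZZ

Derivation:
Token 1: literal('T'). Output: "T"
Token 2: literal('B'). Output: "TB"
Token 3: backref(off=2, len=1). Copied 'T' from pos 0. Output: "TBT"
Token 4: backref(off=1, len=1). Copied 'T' from pos 2. Output: "TBTT"
Token 5: literal('C'). Output: "TBTTC"
Token 6: literal('Z'). Output: "TBTTCZ"
Token 7: backref(off=1, len=3). Buffer before: "TBTTCZ" (len 6)
  byte 1: read out[5]='Z', append. Buffer now: "TBTTCZZ"
  byte 2: read out[6]='Z', append. Buffer now: "TBTTCZZZ"
  byte 3: read out[7]='Z', append. Buffer now: "TBTTCZZZZ"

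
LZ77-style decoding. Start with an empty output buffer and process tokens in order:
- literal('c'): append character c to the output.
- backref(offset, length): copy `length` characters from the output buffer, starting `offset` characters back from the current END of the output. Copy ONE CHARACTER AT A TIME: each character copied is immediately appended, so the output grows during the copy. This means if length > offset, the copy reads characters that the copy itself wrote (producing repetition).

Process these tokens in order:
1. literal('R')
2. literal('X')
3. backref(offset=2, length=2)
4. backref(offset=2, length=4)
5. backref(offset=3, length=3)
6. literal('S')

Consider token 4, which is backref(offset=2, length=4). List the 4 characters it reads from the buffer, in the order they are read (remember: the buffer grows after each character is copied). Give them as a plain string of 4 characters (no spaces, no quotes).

Answer: RXRX

Derivation:
Token 1: literal('R'). Output: "R"
Token 2: literal('X'). Output: "RX"
Token 3: backref(off=2, len=2). Copied 'RX' from pos 0. Output: "RXRX"
Token 4: backref(off=2, len=4). Buffer before: "RXRX" (len 4)
  byte 1: read out[2]='R', append. Buffer now: "RXRXR"
  byte 2: read out[3]='X', append. Buffer now: "RXRXRX"
  byte 3: read out[4]='R', append. Buffer now: "RXRXRXR"
  byte 4: read out[5]='X', append. Buffer now: "RXRXRXRX"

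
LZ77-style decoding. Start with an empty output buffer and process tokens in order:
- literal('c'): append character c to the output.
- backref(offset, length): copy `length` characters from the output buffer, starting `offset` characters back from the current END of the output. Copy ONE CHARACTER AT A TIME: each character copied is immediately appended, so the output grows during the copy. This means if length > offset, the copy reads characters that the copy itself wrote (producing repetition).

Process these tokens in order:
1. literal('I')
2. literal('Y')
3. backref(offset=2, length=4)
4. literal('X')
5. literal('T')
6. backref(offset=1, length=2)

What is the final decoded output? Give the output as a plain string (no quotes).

Answer: IYIYIYXTTT

Derivation:
Token 1: literal('I'). Output: "I"
Token 2: literal('Y'). Output: "IY"
Token 3: backref(off=2, len=4) (overlapping!). Copied 'IYIY' from pos 0. Output: "IYIYIY"
Token 4: literal('X'). Output: "IYIYIYX"
Token 5: literal('T'). Output: "IYIYIYXT"
Token 6: backref(off=1, len=2) (overlapping!). Copied 'TT' from pos 7. Output: "IYIYIYXTTT"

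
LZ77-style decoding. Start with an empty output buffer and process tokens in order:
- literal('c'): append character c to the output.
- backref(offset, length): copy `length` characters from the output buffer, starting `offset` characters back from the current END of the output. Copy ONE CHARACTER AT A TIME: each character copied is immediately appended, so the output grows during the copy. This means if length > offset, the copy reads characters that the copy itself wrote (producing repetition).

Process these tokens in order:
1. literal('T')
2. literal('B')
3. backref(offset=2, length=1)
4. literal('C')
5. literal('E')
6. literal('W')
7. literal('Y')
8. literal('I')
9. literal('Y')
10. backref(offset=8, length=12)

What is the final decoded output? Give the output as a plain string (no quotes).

Answer: TBTCEWYIYBTCEWYIYBTCE

Derivation:
Token 1: literal('T'). Output: "T"
Token 2: literal('B'). Output: "TB"
Token 3: backref(off=2, len=1). Copied 'T' from pos 0. Output: "TBT"
Token 4: literal('C'). Output: "TBTC"
Token 5: literal('E'). Output: "TBTCE"
Token 6: literal('W'). Output: "TBTCEW"
Token 7: literal('Y'). Output: "TBTCEWY"
Token 8: literal('I'). Output: "TBTCEWYI"
Token 9: literal('Y'). Output: "TBTCEWYIY"
Token 10: backref(off=8, len=12) (overlapping!). Copied 'BTCEWYIYBTCE' from pos 1. Output: "TBTCEWYIYBTCEWYIYBTCE"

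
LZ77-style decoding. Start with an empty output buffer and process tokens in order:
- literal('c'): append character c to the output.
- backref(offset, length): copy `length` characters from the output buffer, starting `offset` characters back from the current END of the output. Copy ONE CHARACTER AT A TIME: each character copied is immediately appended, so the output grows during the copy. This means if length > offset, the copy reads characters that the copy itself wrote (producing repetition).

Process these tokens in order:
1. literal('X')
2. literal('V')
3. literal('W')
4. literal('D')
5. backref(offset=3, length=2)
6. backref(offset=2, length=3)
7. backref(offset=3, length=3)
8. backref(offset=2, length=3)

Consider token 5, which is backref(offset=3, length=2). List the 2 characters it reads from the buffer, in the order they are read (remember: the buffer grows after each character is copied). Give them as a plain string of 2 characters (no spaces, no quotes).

Answer: VW

Derivation:
Token 1: literal('X'). Output: "X"
Token 2: literal('V'). Output: "XV"
Token 3: literal('W'). Output: "XVW"
Token 4: literal('D'). Output: "XVWD"
Token 5: backref(off=3, len=2). Buffer before: "XVWD" (len 4)
  byte 1: read out[1]='V', append. Buffer now: "XVWDV"
  byte 2: read out[2]='W', append. Buffer now: "XVWDVW"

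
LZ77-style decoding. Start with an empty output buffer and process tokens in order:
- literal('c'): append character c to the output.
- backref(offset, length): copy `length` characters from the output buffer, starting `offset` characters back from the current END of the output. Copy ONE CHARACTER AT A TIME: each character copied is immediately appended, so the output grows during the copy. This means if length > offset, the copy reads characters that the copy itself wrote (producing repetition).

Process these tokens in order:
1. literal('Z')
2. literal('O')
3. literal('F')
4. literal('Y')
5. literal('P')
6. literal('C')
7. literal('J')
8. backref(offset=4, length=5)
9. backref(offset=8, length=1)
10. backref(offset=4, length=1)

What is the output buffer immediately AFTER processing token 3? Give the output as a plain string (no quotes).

Token 1: literal('Z'). Output: "Z"
Token 2: literal('O'). Output: "ZO"
Token 3: literal('F'). Output: "ZOF"

Answer: ZOF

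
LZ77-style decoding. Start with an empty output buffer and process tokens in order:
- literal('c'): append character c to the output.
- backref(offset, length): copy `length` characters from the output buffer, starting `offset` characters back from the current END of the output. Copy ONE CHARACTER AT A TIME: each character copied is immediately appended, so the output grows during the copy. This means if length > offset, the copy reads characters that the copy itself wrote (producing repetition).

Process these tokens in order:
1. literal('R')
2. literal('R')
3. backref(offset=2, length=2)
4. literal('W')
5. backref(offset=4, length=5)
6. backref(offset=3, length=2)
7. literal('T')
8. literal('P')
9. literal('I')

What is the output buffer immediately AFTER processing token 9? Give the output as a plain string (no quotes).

Answer: RRRRWRRRWRRWTPI

Derivation:
Token 1: literal('R'). Output: "R"
Token 2: literal('R'). Output: "RR"
Token 3: backref(off=2, len=2). Copied 'RR' from pos 0. Output: "RRRR"
Token 4: literal('W'). Output: "RRRRW"
Token 5: backref(off=4, len=5) (overlapping!). Copied 'RRRWR' from pos 1. Output: "RRRRWRRRWR"
Token 6: backref(off=3, len=2). Copied 'RW' from pos 7. Output: "RRRRWRRRWRRW"
Token 7: literal('T'). Output: "RRRRWRRRWRRWT"
Token 8: literal('P'). Output: "RRRRWRRRWRRWTP"
Token 9: literal('I'). Output: "RRRRWRRRWRRWTPI"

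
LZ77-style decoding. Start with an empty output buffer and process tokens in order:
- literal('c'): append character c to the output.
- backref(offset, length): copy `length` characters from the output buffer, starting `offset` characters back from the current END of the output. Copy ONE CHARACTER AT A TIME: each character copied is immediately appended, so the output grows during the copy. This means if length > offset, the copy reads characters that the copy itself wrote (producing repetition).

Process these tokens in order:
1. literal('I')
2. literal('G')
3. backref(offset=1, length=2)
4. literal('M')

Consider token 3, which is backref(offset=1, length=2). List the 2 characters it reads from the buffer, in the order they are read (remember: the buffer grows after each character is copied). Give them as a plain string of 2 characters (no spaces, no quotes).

Answer: GG

Derivation:
Token 1: literal('I'). Output: "I"
Token 2: literal('G'). Output: "IG"
Token 3: backref(off=1, len=2). Buffer before: "IG" (len 2)
  byte 1: read out[1]='G', append. Buffer now: "IGG"
  byte 2: read out[2]='G', append. Buffer now: "IGGG"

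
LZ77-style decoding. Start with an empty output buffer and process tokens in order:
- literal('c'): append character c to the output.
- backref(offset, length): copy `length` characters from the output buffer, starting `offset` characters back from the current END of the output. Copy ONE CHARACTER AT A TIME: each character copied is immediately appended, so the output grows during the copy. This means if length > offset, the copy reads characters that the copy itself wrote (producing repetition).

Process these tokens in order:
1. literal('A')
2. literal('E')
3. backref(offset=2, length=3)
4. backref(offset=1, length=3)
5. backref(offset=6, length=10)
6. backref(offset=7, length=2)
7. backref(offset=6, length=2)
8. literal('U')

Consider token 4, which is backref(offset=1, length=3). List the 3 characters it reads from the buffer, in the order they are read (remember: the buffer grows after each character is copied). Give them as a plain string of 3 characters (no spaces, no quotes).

Token 1: literal('A'). Output: "A"
Token 2: literal('E'). Output: "AE"
Token 3: backref(off=2, len=3) (overlapping!). Copied 'AEA' from pos 0. Output: "AEAEA"
Token 4: backref(off=1, len=3). Buffer before: "AEAEA" (len 5)
  byte 1: read out[4]='A', append. Buffer now: "AEAEAA"
  byte 2: read out[5]='A', append. Buffer now: "AEAEAAA"
  byte 3: read out[6]='A', append. Buffer now: "AEAEAAAA"

Answer: AAA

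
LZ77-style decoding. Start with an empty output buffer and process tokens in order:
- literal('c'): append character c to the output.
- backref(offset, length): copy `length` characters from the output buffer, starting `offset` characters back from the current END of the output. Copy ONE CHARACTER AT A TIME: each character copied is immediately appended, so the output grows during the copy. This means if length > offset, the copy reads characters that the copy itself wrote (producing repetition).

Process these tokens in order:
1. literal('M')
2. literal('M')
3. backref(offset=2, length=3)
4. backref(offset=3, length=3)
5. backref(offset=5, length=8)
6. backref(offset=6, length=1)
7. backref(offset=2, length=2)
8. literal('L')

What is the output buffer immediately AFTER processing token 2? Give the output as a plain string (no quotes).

Token 1: literal('M'). Output: "M"
Token 2: literal('M'). Output: "MM"

Answer: MM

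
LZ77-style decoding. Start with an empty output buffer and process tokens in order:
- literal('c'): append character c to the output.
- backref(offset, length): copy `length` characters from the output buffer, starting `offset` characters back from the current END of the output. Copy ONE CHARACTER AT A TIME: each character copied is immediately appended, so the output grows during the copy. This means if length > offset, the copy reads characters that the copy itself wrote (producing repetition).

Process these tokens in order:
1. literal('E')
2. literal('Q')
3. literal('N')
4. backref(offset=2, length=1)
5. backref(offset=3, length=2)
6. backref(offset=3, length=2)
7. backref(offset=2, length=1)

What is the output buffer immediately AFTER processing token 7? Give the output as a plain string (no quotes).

Token 1: literal('E'). Output: "E"
Token 2: literal('Q'). Output: "EQ"
Token 3: literal('N'). Output: "EQN"
Token 4: backref(off=2, len=1). Copied 'Q' from pos 1. Output: "EQNQ"
Token 5: backref(off=3, len=2). Copied 'QN' from pos 1. Output: "EQNQQN"
Token 6: backref(off=3, len=2). Copied 'QQ' from pos 3. Output: "EQNQQNQQ"
Token 7: backref(off=2, len=1). Copied 'Q' from pos 6. Output: "EQNQQNQQQ"

Answer: EQNQQNQQQ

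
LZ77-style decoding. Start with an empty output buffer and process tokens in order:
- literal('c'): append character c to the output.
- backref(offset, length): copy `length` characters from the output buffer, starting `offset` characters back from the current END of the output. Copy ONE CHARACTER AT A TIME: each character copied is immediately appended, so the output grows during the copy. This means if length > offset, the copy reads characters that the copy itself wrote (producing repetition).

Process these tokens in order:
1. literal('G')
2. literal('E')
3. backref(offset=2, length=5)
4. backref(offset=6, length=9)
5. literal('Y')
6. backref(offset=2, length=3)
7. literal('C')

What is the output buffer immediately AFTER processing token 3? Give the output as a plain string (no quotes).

Token 1: literal('G'). Output: "G"
Token 2: literal('E'). Output: "GE"
Token 3: backref(off=2, len=5) (overlapping!). Copied 'GEGEG' from pos 0. Output: "GEGEGEG"

Answer: GEGEGEG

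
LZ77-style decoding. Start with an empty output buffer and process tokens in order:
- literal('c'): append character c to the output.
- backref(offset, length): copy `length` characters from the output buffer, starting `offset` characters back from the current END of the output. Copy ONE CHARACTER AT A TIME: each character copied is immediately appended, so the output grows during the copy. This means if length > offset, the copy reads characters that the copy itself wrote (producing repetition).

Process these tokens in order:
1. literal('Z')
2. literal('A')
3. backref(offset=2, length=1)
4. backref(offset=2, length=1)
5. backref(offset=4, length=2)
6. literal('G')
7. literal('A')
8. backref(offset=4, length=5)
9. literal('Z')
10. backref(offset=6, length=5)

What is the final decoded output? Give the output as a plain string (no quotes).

Token 1: literal('Z'). Output: "Z"
Token 2: literal('A'). Output: "ZA"
Token 3: backref(off=2, len=1). Copied 'Z' from pos 0. Output: "ZAZ"
Token 4: backref(off=2, len=1). Copied 'A' from pos 1. Output: "ZAZA"
Token 5: backref(off=4, len=2). Copied 'ZA' from pos 0. Output: "ZAZAZA"
Token 6: literal('G'). Output: "ZAZAZAG"
Token 7: literal('A'). Output: "ZAZAZAGA"
Token 8: backref(off=4, len=5) (overlapping!). Copied 'ZAGAZ' from pos 4. Output: "ZAZAZAGAZAGAZ"
Token 9: literal('Z'). Output: "ZAZAZAGAZAGAZZ"
Token 10: backref(off=6, len=5). Copied 'ZAGAZ' from pos 8. Output: "ZAZAZAGAZAGAZZZAGAZ"

Answer: ZAZAZAGAZAGAZZZAGAZ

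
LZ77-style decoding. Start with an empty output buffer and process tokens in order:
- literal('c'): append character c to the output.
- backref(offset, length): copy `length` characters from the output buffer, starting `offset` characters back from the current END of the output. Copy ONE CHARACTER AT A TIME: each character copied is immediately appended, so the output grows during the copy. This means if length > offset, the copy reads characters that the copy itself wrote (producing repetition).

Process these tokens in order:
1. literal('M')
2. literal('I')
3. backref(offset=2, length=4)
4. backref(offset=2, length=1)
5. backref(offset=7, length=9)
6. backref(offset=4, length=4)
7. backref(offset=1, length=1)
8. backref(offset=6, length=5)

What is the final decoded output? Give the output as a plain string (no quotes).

Answer: MIMIMIMMIMIMIMMIIMMIIIIMMI

Derivation:
Token 1: literal('M'). Output: "M"
Token 2: literal('I'). Output: "MI"
Token 3: backref(off=2, len=4) (overlapping!). Copied 'MIMI' from pos 0. Output: "MIMIMI"
Token 4: backref(off=2, len=1). Copied 'M' from pos 4. Output: "MIMIMIM"
Token 5: backref(off=7, len=9) (overlapping!). Copied 'MIMIMIMMI' from pos 0. Output: "MIMIMIMMIMIMIMMI"
Token 6: backref(off=4, len=4). Copied 'IMMI' from pos 12. Output: "MIMIMIMMIMIMIMMIIMMI"
Token 7: backref(off=1, len=1). Copied 'I' from pos 19. Output: "MIMIMIMMIMIMIMMIIMMII"
Token 8: backref(off=6, len=5). Copied 'IIMMI' from pos 15. Output: "MIMIMIMMIMIMIMMIIMMIIIIMMI"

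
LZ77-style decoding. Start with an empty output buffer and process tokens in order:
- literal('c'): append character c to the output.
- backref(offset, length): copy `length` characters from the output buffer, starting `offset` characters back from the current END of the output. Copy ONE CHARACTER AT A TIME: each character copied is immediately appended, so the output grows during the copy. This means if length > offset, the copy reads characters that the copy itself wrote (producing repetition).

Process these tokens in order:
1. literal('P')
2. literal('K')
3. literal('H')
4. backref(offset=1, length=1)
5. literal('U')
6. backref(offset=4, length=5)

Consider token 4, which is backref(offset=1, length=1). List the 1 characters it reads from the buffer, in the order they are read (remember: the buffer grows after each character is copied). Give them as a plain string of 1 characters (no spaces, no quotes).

Token 1: literal('P'). Output: "P"
Token 2: literal('K'). Output: "PK"
Token 3: literal('H'). Output: "PKH"
Token 4: backref(off=1, len=1). Buffer before: "PKH" (len 3)
  byte 1: read out[2]='H', append. Buffer now: "PKHH"

Answer: H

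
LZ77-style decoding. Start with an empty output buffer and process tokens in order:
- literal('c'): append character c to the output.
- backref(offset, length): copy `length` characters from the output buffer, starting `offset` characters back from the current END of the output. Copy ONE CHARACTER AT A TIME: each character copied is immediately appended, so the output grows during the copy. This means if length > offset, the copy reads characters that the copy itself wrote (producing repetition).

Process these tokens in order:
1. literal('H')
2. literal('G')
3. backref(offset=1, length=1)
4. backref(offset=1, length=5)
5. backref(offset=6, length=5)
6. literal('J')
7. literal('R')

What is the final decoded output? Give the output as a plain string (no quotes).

Answer: HGGGGGGGGGGGGJR

Derivation:
Token 1: literal('H'). Output: "H"
Token 2: literal('G'). Output: "HG"
Token 3: backref(off=1, len=1). Copied 'G' from pos 1. Output: "HGG"
Token 4: backref(off=1, len=5) (overlapping!). Copied 'GGGGG' from pos 2. Output: "HGGGGGGG"
Token 5: backref(off=6, len=5). Copied 'GGGGG' from pos 2. Output: "HGGGGGGGGGGGG"
Token 6: literal('J'). Output: "HGGGGGGGGGGGGJ"
Token 7: literal('R'). Output: "HGGGGGGGGGGGGJR"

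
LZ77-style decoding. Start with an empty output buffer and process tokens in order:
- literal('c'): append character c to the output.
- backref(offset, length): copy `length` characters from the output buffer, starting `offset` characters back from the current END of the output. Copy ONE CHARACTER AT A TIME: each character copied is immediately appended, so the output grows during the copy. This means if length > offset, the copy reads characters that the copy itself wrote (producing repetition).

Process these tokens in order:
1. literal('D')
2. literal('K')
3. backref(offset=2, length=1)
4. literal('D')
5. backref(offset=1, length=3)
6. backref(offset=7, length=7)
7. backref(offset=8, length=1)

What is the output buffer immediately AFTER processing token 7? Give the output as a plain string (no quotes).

Answer: DKDDDDDDKDDDDDD

Derivation:
Token 1: literal('D'). Output: "D"
Token 2: literal('K'). Output: "DK"
Token 3: backref(off=2, len=1). Copied 'D' from pos 0. Output: "DKD"
Token 4: literal('D'). Output: "DKDD"
Token 5: backref(off=1, len=3) (overlapping!). Copied 'DDD' from pos 3. Output: "DKDDDDD"
Token 6: backref(off=7, len=7). Copied 'DKDDDDD' from pos 0. Output: "DKDDDDDDKDDDDD"
Token 7: backref(off=8, len=1). Copied 'D' from pos 6. Output: "DKDDDDDDKDDDDDD"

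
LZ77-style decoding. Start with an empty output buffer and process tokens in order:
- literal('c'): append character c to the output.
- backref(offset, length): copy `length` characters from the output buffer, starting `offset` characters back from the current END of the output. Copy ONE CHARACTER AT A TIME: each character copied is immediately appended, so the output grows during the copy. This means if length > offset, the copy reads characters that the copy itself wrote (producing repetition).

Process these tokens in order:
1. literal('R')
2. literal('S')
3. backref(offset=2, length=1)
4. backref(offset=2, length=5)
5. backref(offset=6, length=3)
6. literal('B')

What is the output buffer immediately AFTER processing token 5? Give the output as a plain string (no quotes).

Answer: RSRSRSRSRSR

Derivation:
Token 1: literal('R'). Output: "R"
Token 2: literal('S'). Output: "RS"
Token 3: backref(off=2, len=1). Copied 'R' from pos 0. Output: "RSR"
Token 4: backref(off=2, len=5) (overlapping!). Copied 'SRSRS' from pos 1. Output: "RSRSRSRS"
Token 5: backref(off=6, len=3). Copied 'RSR' from pos 2. Output: "RSRSRSRSRSR"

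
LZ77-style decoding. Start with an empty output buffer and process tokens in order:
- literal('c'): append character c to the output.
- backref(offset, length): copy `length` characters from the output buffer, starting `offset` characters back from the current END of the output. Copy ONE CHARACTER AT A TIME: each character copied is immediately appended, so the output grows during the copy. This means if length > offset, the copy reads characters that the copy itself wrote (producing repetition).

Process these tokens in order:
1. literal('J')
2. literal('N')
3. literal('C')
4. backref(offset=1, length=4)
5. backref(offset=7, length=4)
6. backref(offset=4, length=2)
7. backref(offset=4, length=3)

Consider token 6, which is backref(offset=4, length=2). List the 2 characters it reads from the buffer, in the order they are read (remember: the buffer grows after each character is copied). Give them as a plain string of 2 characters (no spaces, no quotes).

Answer: JN

Derivation:
Token 1: literal('J'). Output: "J"
Token 2: literal('N'). Output: "JN"
Token 3: literal('C'). Output: "JNC"
Token 4: backref(off=1, len=4) (overlapping!). Copied 'CCCC' from pos 2. Output: "JNCCCCC"
Token 5: backref(off=7, len=4). Copied 'JNCC' from pos 0. Output: "JNCCCCCJNCC"
Token 6: backref(off=4, len=2). Buffer before: "JNCCCCCJNCC" (len 11)
  byte 1: read out[7]='J', append. Buffer now: "JNCCCCCJNCCJ"
  byte 2: read out[8]='N', append. Buffer now: "JNCCCCCJNCCJN"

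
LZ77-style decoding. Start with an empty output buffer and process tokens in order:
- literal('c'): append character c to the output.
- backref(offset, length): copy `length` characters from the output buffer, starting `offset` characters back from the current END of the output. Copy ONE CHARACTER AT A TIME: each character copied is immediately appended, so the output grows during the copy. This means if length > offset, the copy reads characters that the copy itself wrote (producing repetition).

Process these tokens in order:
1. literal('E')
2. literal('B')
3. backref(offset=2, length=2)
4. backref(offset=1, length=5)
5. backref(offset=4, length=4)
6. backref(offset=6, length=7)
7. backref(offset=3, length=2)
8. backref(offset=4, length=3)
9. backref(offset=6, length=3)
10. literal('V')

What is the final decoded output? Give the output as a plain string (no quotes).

Token 1: literal('E'). Output: "E"
Token 2: literal('B'). Output: "EB"
Token 3: backref(off=2, len=2). Copied 'EB' from pos 0. Output: "EBEB"
Token 4: backref(off=1, len=5) (overlapping!). Copied 'BBBBB' from pos 3. Output: "EBEBBBBBB"
Token 5: backref(off=4, len=4). Copied 'BBBB' from pos 5. Output: "EBEBBBBBBBBBB"
Token 6: backref(off=6, len=7) (overlapping!). Copied 'BBBBBBB' from pos 7. Output: "EBEBBBBBBBBBBBBBBBBB"
Token 7: backref(off=3, len=2). Copied 'BB' from pos 17. Output: "EBEBBBBBBBBBBBBBBBBBBB"
Token 8: backref(off=4, len=3). Copied 'BBB' from pos 18. Output: "EBEBBBBBBBBBBBBBBBBBBBBBB"
Token 9: backref(off=6, len=3). Copied 'BBB' from pos 19. Output: "EBEBBBBBBBBBBBBBBBBBBBBBBBBB"
Token 10: literal('V'). Output: "EBEBBBBBBBBBBBBBBBBBBBBBBBBBV"

Answer: EBEBBBBBBBBBBBBBBBBBBBBBBBBBV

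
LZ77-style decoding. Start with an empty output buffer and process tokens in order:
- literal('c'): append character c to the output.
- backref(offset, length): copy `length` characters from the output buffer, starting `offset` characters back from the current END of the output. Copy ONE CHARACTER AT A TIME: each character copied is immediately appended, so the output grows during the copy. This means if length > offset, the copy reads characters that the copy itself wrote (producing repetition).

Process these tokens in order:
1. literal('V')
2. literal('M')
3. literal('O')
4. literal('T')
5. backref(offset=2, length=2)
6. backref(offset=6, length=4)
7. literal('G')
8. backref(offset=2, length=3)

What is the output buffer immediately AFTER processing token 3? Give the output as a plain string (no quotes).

Token 1: literal('V'). Output: "V"
Token 2: literal('M'). Output: "VM"
Token 3: literal('O'). Output: "VMO"

Answer: VMO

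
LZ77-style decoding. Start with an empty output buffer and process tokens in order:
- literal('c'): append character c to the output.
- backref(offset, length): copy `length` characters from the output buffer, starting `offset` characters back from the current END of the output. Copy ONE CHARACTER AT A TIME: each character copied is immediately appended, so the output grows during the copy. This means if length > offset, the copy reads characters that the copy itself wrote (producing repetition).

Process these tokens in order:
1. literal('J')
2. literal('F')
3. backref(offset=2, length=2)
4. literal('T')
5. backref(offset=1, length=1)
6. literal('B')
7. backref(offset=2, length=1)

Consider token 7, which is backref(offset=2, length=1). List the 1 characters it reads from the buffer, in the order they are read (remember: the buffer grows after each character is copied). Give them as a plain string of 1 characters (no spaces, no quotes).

Answer: T

Derivation:
Token 1: literal('J'). Output: "J"
Token 2: literal('F'). Output: "JF"
Token 3: backref(off=2, len=2). Copied 'JF' from pos 0. Output: "JFJF"
Token 4: literal('T'). Output: "JFJFT"
Token 5: backref(off=1, len=1). Copied 'T' from pos 4. Output: "JFJFTT"
Token 6: literal('B'). Output: "JFJFTTB"
Token 7: backref(off=2, len=1). Buffer before: "JFJFTTB" (len 7)
  byte 1: read out[5]='T', append. Buffer now: "JFJFTTBT"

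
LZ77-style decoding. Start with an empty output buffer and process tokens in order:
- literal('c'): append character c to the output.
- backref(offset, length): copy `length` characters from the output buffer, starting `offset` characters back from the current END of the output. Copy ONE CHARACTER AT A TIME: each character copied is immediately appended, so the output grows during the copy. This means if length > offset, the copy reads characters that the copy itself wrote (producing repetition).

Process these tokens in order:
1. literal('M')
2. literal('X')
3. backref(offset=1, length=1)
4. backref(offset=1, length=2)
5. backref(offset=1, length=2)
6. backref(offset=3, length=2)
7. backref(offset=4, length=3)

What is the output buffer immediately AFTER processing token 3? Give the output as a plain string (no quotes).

Answer: MXX

Derivation:
Token 1: literal('M'). Output: "M"
Token 2: literal('X'). Output: "MX"
Token 3: backref(off=1, len=1). Copied 'X' from pos 1. Output: "MXX"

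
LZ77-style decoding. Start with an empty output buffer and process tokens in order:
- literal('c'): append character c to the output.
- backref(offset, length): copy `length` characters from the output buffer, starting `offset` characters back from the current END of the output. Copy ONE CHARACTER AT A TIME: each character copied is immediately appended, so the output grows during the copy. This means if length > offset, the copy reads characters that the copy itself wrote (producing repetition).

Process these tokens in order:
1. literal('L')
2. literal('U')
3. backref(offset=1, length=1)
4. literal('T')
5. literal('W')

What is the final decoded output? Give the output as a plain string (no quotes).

Token 1: literal('L'). Output: "L"
Token 2: literal('U'). Output: "LU"
Token 3: backref(off=1, len=1). Copied 'U' from pos 1. Output: "LUU"
Token 4: literal('T'). Output: "LUUT"
Token 5: literal('W'). Output: "LUUTW"

Answer: LUUTW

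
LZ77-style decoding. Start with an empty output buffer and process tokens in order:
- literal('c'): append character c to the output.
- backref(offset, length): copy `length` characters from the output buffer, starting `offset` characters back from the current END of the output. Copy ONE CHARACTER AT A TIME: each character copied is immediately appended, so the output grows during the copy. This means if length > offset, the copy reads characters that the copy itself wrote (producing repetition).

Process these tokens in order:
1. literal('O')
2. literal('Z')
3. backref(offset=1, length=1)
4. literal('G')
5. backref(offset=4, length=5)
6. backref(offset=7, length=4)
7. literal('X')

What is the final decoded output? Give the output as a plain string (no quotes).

Token 1: literal('O'). Output: "O"
Token 2: literal('Z'). Output: "OZ"
Token 3: backref(off=1, len=1). Copied 'Z' from pos 1. Output: "OZZ"
Token 4: literal('G'). Output: "OZZG"
Token 5: backref(off=4, len=5) (overlapping!). Copied 'OZZGO' from pos 0. Output: "OZZGOZZGO"
Token 6: backref(off=7, len=4). Copied 'ZGOZ' from pos 2. Output: "OZZGOZZGOZGOZ"
Token 7: literal('X'). Output: "OZZGOZZGOZGOZX"

Answer: OZZGOZZGOZGOZX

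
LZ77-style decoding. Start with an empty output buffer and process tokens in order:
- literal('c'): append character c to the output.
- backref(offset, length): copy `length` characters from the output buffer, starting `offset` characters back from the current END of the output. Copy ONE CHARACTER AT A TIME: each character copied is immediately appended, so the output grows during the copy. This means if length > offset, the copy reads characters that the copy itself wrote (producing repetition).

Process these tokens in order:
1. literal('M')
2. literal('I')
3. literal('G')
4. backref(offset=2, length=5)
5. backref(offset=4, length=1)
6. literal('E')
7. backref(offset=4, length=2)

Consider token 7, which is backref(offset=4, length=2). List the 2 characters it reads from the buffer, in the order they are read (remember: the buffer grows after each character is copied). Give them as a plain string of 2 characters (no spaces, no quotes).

Token 1: literal('M'). Output: "M"
Token 2: literal('I'). Output: "MI"
Token 3: literal('G'). Output: "MIG"
Token 4: backref(off=2, len=5) (overlapping!). Copied 'IGIGI' from pos 1. Output: "MIGIGIGI"
Token 5: backref(off=4, len=1). Copied 'G' from pos 4. Output: "MIGIGIGIG"
Token 6: literal('E'). Output: "MIGIGIGIGE"
Token 7: backref(off=4, len=2). Buffer before: "MIGIGIGIGE" (len 10)
  byte 1: read out[6]='G', append. Buffer now: "MIGIGIGIGEG"
  byte 2: read out[7]='I', append. Buffer now: "MIGIGIGIGEGI"

Answer: GI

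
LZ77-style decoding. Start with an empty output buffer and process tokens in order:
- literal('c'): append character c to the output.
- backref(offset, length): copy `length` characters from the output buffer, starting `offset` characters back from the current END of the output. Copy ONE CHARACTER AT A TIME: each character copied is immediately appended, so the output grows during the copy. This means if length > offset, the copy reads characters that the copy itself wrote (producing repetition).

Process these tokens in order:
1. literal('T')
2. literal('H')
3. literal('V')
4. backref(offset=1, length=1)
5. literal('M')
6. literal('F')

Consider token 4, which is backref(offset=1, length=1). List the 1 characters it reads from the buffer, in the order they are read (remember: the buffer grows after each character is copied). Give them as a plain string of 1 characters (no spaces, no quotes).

Answer: V

Derivation:
Token 1: literal('T'). Output: "T"
Token 2: literal('H'). Output: "TH"
Token 3: literal('V'). Output: "THV"
Token 4: backref(off=1, len=1). Buffer before: "THV" (len 3)
  byte 1: read out[2]='V', append. Buffer now: "THVV"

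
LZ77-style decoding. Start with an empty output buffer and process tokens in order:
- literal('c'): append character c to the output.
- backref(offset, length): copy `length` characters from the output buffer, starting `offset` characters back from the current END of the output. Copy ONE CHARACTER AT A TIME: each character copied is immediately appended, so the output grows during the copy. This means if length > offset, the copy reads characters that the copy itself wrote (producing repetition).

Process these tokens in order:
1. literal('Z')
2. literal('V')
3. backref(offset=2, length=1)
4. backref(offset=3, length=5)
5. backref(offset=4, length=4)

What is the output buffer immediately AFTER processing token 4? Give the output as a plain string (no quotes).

Token 1: literal('Z'). Output: "Z"
Token 2: literal('V'). Output: "ZV"
Token 3: backref(off=2, len=1). Copied 'Z' from pos 0. Output: "ZVZ"
Token 4: backref(off=3, len=5) (overlapping!). Copied 'ZVZZV' from pos 0. Output: "ZVZZVZZV"

Answer: ZVZZVZZV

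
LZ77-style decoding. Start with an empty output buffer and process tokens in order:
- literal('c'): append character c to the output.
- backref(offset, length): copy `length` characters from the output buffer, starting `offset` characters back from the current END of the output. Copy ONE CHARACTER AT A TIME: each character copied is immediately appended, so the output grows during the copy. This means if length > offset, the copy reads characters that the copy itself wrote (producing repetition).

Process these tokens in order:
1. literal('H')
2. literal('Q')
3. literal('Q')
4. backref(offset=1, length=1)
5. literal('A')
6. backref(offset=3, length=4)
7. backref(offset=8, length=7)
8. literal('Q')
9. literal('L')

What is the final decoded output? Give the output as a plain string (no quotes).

Answer: HQQQAQQAQQQQAQQAQL

Derivation:
Token 1: literal('H'). Output: "H"
Token 2: literal('Q'). Output: "HQ"
Token 3: literal('Q'). Output: "HQQ"
Token 4: backref(off=1, len=1). Copied 'Q' from pos 2. Output: "HQQQ"
Token 5: literal('A'). Output: "HQQQA"
Token 6: backref(off=3, len=4) (overlapping!). Copied 'QQAQ' from pos 2. Output: "HQQQAQQAQ"
Token 7: backref(off=8, len=7). Copied 'QQQAQQA' from pos 1. Output: "HQQQAQQAQQQQAQQA"
Token 8: literal('Q'). Output: "HQQQAQQAQQQQAQQAQ"
Token 9: literal('L'). Output: "HQQQAQQAQQQQAQQAQL"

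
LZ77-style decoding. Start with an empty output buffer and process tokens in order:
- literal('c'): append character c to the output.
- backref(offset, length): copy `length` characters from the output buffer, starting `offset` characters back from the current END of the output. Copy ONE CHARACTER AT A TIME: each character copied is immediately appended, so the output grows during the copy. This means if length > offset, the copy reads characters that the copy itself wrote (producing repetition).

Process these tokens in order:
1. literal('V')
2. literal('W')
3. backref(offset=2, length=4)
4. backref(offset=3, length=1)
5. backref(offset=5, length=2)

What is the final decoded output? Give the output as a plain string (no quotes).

Token 1: literal('V'). Output: "V"
Token 2: literal('W'). Output: "VW"
Token 3: backref(off=2, len=4) (overlapping!). Copied 'VWVW' from pos 0. Output: "VWVWVW"
Token 4: backref(off=3, len=1). Copied 'W' from pos 3. Output: "VWVWVWW"
Token 5: backref(off=5, len=2). Copied 'VW' from pos 2. Output: "VWVWVWWVW"

Answer: VWVWVWWVW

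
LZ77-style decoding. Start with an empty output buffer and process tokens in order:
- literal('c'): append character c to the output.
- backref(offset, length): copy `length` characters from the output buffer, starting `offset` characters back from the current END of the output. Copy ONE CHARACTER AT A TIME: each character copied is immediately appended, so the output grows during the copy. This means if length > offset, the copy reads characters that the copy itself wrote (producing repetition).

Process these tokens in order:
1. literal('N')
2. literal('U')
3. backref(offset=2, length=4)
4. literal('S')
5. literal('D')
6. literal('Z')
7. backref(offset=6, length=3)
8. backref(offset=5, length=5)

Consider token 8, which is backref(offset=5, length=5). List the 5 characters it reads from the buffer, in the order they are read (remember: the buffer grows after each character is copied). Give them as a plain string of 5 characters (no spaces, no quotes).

Token 1: literal('N'). Output: "N"
Token 2: literal('U'). Output: "NU"
Token 3: backref(off=2, len=4) (overlapping!). Copied 'NUNU' from pos 0. Output: "NUNUNU"
Token 4: literal('S'). Output: "NUNUNUS"
Token 5: literal('D'). Output: "NUNUNUSD"
Token 6: literal('Z'). Output: "NUNUNUSDZ"
Token 7: backref(off=6, len=3). Copied 'UNU' from pos 3. Output: "NUNUNUSDZUNU"
Token 8: backref(off=5, len=5). Buffer before: "NUNUNUSDZUNU" (len 12)
  byte 1: read out[7]='D', append. Buffer now: "NUNUNUSDZUNUD"
  byte 2: read out[8]='Z', append. Buffer now: "NUNUNUSDZUNUDZ"
  byte 3: read out[9]='U', append. Buffer now: "NUNUNUSDZUNUDZU"
  byte 4: read out[10]='N', append. Buffer now: "NUNUNUSDZUNUDZUN"
  byte 5: read out[11]='U', append. Buffer now: "NUNUNUSDZUNUDZUNU"

Answer: DZUNU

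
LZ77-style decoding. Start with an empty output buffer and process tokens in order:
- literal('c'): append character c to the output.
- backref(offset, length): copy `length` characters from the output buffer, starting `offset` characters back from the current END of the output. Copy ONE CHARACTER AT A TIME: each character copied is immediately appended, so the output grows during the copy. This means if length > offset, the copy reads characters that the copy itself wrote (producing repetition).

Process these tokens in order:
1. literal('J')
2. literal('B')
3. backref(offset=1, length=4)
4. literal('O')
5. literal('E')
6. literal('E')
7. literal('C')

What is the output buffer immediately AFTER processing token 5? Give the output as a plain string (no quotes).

Token 1: literal('J'). Output: "J"
Token 2: literal('B'). Output: "JB"
Token 3: backref(off=1, len=4) (overlapping!). Copied 'BBBB' from pos 1. Output: "JBBBBB"
Token 4: literal('O'). Output: "JBBBBBO"
Token 5: literal('E'). Output: "JBBBBBOE"

Answer: JBBBBBOE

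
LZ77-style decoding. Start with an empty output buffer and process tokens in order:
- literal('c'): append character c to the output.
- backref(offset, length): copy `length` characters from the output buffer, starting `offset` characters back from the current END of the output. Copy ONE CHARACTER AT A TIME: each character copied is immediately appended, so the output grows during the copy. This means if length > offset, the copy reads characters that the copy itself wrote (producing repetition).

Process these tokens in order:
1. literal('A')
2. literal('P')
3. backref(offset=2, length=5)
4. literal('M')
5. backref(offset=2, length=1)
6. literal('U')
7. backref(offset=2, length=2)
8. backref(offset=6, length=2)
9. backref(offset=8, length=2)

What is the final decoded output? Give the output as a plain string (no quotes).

Answer: APAPAPAMAUAUAMAM

Derivation:
Token 1: literal('A'). Output: "A"
Token 2: literal('P'). Output: "AP"
Token 3: backref(off=2, len=5) (overlapping!). Copied 'APAPA' from pos 0. Output: "APAPAPA"
Token 4: literal('M'). Output: "APAPAPAM"
Token 5: backref(off=2, len=1). Copied 'A' from pos 6. Output: "APAPAPAMA"
Token 6: literal('U'). Output: "APAPAPAMAU"
Token 7: backref(off=2, len=2). Copied 'AU' from pos 8. Output: "APAPAPAMAUAU"
Token 8: backref(off=6, len=2). Copied 'AM' from pos 6. Output: "APAPAPAMAUAUAM"
Token 9: backref(off=8, len=2). Copied 'AM' from pos 6. Output: "APAPAPAMAUAUAMAM"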